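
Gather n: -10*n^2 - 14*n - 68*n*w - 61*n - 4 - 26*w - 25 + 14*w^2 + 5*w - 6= -10*n^2 + n*(-68*w - 75) + 14*w^2 - 21*w - 35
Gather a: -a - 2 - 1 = -a - 3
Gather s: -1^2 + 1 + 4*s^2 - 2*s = 4*s^2 - 2*s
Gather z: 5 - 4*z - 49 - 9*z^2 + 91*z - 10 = -9*z^2 + 87*z - 54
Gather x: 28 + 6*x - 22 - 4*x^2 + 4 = -4*x^2 + 6*x + 10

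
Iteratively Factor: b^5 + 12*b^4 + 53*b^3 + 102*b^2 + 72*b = (b + 2)*(b^4 + 10*b^3 + 33*b^2 + 36*b) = b*(b + 2)*(b^3 + 10*b^2 + 33*b + 36) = b*(b + 2)*(b + 3)*(b^2 + 7*b + 12) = b*(b + 2)*(b + 3)*(b + 4)*(b + 3)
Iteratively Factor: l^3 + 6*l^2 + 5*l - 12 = (l - 1)*(l^2 + 7*l + 12) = (l - 1)*(l + 4)*(l + 3)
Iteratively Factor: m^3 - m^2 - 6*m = (m - 3)*(m^2 + 2*m) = (m - 3)*(m + 2)*(m)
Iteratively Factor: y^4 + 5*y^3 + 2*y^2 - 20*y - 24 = (y + 2)*(y^3 + 3*y^2 - 4*y - 12) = (y + 2)*(y + 3)*(y^2 - 4) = (y + 2)^2*(y + 3)*(y - 2)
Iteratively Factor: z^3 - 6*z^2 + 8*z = (z - 4)*(z^2 - 2*z) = (z - 4)*(z - 2)*(z)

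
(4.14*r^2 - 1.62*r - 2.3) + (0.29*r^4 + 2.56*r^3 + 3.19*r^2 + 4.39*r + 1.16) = 0.29*r^4 + 2.56*r^3 + 7.33*r^2 + 2.77*r - 1.14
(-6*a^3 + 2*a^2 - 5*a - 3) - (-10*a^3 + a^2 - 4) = 4*a^3 + a^2 - 5*a + 1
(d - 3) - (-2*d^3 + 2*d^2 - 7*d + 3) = 2*d^3 - 2*d^2 + 8*d - 6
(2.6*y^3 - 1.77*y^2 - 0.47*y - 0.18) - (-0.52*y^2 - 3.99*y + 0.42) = 2.6*y^3 - 1.25*y^2 + 3.52*y - 0.6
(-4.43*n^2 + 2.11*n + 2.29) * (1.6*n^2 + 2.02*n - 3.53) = -7.088*n^4 - 5.5726*n^3 + 23.5641*n^2 - 2.8225*n - 8.0837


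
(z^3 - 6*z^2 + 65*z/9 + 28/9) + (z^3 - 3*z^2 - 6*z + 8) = 2*z^3 - 9*z^2 + 11*z/9 + 100/9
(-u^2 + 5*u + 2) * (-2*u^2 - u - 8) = 2*u^4 - 9*u^3 - u^2 - 42*u - 16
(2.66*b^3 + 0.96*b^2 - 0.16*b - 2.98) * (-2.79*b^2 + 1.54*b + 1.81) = -7.4214*b^5 + 1.418*b^4 + 6.7394*b^3 + 9.8054*b^2 - 4.8788*b - 5.3938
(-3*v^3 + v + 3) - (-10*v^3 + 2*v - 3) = 7*v^3 - v + 6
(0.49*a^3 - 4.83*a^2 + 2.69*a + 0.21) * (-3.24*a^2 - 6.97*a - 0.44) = -1.5876*a^5 + 12.2339*a^4 + 24.7339*a^3 - 17.3045*a^2 - 2.6473*a - 0.0924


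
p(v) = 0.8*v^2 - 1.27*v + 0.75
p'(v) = 1.6*v - 1.27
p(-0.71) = 2.05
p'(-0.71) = -2.41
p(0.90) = 0.26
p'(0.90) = 0.17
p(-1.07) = 3.02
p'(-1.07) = -2.98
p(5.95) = 21.52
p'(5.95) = 8.25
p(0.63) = 0.27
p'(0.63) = -0.26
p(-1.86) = 5.88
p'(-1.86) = -4.25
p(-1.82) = 5.71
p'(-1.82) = -4.18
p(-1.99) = 6.45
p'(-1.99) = -4.45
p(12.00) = 100.71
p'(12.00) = 17.93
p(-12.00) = 131.19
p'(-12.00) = -20.47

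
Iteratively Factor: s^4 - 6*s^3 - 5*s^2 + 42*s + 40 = (s - 5)*(s^3 - s^2 - 10*s - 8) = (s - 5)*(s + 2)*(s^2 - 3*s - 4) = (s - 5)*(s + 1)*(s + 2)*(s - 4)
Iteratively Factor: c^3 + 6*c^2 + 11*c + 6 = (c + 2)*(c^2 + 4*c + 3) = (c + 2)*(c + 3)*(c + 1)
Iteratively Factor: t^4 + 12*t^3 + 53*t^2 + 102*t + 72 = (t + 3)*(t^3 + 9*t^2 + 26*t + 24) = (t + 3)*(t + 4)*(t^2 + 5*t + 6) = (t + 2)*(t + 3)*(t + 4)*(t + 3)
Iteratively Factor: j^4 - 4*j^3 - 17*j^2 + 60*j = (j - 5)*(j^3 + j^2 - 12*j) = (j - 5)*(j + 4)*(j^2 - 3*j) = j*(j - 5)*(j + 4)*(j - 3)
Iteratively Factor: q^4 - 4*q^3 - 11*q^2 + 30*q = (q - 2)*(q^3 - 2*q^2 - 15*q) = (q - 2)*(q + 3)*(q^2 - 5*q) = q*(q - 2)*(q + 3)*(q - 5)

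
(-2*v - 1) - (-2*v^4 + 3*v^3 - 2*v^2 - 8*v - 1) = 2*v^4 - 3*v^3 + 2*v^2 + 6*v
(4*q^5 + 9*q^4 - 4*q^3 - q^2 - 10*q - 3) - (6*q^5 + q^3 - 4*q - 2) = -2*q^5 + 9*q^4 - 5*q^3 - q^2 - 6*q - 1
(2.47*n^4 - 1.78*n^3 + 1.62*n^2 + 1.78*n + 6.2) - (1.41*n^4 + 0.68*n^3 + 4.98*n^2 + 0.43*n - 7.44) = 1.06*n^4 - 2.46*n^3 - 3.36*n^2 + 1.35*n + 13.64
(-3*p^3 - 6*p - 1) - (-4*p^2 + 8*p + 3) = -3*p^3 + 4*p^2 - 14*p - 4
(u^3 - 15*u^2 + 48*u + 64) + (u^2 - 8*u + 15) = u^3 - 14*u^2 + 40*u + 79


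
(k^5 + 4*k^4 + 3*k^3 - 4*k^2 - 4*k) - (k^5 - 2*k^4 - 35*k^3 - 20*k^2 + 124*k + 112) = 6*k^4 + 38*k^3 + 16*k^2 - 128*k - 112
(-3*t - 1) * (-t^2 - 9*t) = 3*t^3 + 28*t^2 + 9*t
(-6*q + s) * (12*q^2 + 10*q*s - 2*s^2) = -72*q^3 - 48*q^2*s + 22*q*s^2 - 2*s^3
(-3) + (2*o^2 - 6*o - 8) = 2*o^2 - 6*o - 11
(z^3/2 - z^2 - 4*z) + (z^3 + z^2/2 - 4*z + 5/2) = 3*z^3/2 - z^2/2 - 8*z + 5/2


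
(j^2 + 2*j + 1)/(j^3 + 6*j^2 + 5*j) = (j + 1)/(j*(j + 5))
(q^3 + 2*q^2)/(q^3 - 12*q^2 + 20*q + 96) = q^2/(q^2 - 14*q + 48)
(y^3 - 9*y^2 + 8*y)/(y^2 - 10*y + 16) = y*(y - 1)/(y - 2)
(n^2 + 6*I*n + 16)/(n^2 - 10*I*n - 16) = (n + 8*I)/(n - 8*I)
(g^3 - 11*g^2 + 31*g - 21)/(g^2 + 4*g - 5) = (g^2 - 10*g + 21)/(g + 5)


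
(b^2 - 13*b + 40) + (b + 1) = b^2 - 12*b + 41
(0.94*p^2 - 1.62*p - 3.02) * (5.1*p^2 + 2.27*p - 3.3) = 4.794*p^4 - 6.1282*p^3 - 22.1814*p^2 - 1.5094*p + 9.966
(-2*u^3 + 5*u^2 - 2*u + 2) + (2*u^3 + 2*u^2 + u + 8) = 7*u^2 - u + 10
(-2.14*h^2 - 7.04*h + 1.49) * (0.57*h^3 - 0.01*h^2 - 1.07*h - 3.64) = -1.2198*h^5 - 3.9914*h^4 + 3.2095*h^3 + 15.3075*h^2 + 24.0313*h - 5.4236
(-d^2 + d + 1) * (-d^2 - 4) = d^4 - d^3 + 3*d^2 - 4*d - 4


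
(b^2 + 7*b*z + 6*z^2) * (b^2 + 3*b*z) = b^4 + 10*b^3*z + 27*b^2*z^2 + 18*b*z^3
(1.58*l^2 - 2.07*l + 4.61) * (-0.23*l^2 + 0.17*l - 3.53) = -0.3634*l^4 + 0.7447*l^3 - 6.9896*l^2 + 8.0908*l - 16.2733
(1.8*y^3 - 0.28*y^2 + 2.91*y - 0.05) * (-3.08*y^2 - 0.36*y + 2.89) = -5.544*y^5 + 0.2144*y^4 - 3.66*y^3 - 1.7028*y^2 + 8.4279*y - 0.1445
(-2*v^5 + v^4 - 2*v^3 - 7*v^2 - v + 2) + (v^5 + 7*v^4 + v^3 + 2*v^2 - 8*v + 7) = -v^5 + 8*v^4 - v^3 - 5*v^2 - 9*v + 9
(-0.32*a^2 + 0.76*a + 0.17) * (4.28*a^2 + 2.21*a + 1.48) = -1.3696*a^4 + 2.5456*a^3 + 1.9336*a^2 + 1.5005*a + 0.2516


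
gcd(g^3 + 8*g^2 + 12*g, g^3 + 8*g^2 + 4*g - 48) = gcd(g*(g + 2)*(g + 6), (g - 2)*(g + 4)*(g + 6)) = g + 6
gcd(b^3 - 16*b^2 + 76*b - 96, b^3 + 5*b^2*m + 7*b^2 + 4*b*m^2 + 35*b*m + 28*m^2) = 1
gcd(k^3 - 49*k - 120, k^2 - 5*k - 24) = k^2 - 5*k - 24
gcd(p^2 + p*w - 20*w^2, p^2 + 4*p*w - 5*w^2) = p + 5*w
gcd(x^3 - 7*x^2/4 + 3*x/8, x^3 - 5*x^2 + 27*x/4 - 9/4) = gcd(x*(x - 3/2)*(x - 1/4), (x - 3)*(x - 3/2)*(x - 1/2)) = x - 3/2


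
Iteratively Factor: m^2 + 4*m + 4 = (m + 2)*(m + 2)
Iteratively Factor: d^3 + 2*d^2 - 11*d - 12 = (d + 4)*(d^2 - 2*d - 3) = (d + 1)*(d + 4)*(d - 3)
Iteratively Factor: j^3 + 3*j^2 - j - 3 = (j + 3)*(j^2 - 1) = (j + 1)*(j + 3)*(j - 1)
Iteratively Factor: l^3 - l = (l)*(l^2 - 1) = l*(l - 1)*(l + 1)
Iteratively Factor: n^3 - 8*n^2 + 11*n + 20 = (n + 1)*(n^2 - 9*n + 20) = (n - 4)*(n + 1)*(n - 5)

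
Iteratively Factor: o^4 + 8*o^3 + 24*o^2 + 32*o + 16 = (o + 2)*(o^3 + 6*o^2 + 12*o + 8) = (o + 2)^2*(o^2 + 4*o + 4) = (o + 2)^3*(o + 2)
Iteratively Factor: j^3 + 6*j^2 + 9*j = (j + 3)*(j^2 + 3*j) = (j + 3)^2*(j)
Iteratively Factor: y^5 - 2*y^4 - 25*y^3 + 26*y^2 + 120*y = (y - 3)*(y^4 + y^3 - 22*y^2 - 40*y) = (y - 5)*(y - 3)*(y^3 + 6*y^2 + 8*y) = (y - 5)*(y - 3)*(y + 2)*(y^2 + 4*y) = y*(y - 5)*(y - 3)*(y + 2)*(y + 4)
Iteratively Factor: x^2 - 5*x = (x)*(x - 5)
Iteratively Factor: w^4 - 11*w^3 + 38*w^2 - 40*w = (w - 2)*(w^3 - 9*w^2 + 20*w) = w*(w - 2)*(w^2 - 9*w + 20) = w*(w - 5)*(w - 2)*(w - 4)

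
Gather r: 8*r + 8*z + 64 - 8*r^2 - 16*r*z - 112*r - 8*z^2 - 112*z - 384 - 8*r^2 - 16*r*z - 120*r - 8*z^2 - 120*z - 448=-16*r^2 + r*(-32*z - 224) - 16*z^2 - 224*z - 768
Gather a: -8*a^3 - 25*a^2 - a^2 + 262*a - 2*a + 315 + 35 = -8*a^3 - 26*a^2 + 260*a + 350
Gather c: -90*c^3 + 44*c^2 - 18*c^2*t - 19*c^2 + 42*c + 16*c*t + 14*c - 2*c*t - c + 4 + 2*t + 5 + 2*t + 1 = -90*c^3 + c^2*(25 - 18*t) + c*(14*t + 55) + 4*t + 10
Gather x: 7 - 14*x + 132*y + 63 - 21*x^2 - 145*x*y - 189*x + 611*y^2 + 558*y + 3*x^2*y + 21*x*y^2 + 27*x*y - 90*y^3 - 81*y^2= x^2*(3*y - 21) + x*(21*y^2 - 118*y - 203) - 90*y^3 + 530*y^2 + 690*y + 70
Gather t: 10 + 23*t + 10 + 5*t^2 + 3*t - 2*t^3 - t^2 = -2*t^3 + 4*t^2 + 26*t + 20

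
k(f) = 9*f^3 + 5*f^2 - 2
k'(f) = 27*f^2 + 10*f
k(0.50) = 0.38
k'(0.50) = 11.75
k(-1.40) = -16.90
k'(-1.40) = 38.92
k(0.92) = 9.24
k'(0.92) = 32.05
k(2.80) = 234.77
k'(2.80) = 239.68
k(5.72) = 1845.94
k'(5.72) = 940.60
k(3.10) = 314.17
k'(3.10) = 290.47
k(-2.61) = -127.96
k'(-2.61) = 157.83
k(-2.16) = -69.37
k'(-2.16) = 104.37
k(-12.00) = -14834.00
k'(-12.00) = 3768.00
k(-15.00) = -29252.00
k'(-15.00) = 5925.00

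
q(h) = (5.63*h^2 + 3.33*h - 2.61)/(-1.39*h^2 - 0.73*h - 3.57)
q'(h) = (2.78*h + 0.73)*(5.63*h^2 + 3.33*h - 2.61)/(-1.39*h^2 - 0.73*h - 3.57)^2 + (11.26*h + 3.33)/(-1.39*h^2 - 0.73*h - 3.57) = (0.518800000000001*h^2 - 47.454*h - 13.7934)/(1.9321*h^4 + 2.0294*h^3 + 10.4575*h^2 + 5.2122*h + 12.7449)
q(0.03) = 0.70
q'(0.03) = -1.18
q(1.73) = -2.22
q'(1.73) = -1.17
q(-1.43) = -0.77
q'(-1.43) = 1.91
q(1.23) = -1.52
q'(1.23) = -1.65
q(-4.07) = -3.26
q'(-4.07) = 0.34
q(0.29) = 0.30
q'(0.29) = -1.81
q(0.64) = -0.40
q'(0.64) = -2.07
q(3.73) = -3.44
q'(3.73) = -0.28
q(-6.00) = -3.66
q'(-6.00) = 0.12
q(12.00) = -3.99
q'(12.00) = -0.01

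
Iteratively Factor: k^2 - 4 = (k + 2)*(k - 2)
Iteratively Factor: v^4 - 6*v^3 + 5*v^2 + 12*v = (v)*(v^3 - 6*v^2 + 5*v + 12) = v*(v - 3)*(v^2 - 3*v - 4) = v*(v - 3)*(v + 1)*(v - 4)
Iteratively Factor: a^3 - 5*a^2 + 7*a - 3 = (a - 1)*(a^2 - 4*a + 3) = (a - 1)^2*(a - 3)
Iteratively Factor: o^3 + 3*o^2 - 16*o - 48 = (o + 4)*(o^2 - o - 12) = (o - 4)*(o + 4)*(o + 3)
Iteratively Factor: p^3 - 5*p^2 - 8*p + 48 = (p - 4)*(p^2 - p - 12) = (p - 4)^2*(p + 3)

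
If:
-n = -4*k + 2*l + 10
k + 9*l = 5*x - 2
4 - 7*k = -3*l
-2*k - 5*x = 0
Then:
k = 5/12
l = -13/36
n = -137/18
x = -1/6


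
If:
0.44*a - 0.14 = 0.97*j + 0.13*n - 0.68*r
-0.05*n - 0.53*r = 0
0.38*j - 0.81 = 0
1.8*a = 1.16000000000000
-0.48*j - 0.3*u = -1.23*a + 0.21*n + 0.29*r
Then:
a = 0.64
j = 2.13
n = -9.91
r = 0.93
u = 5.27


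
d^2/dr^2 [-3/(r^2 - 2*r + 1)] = -18/(r^4 - 4*r^3 + 6*r^2 - 4*r + 1)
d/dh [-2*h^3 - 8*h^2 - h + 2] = -6*h^2 - 16*h - 1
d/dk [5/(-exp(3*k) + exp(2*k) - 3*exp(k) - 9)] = (15*exp(2*k) - 10*exp(k) + 15)*exp(k)/(exp(3*k) - exp(2*k) + 3*exp(k) + 9)^2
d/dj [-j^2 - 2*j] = -2*j - 2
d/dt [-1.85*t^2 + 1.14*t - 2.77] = 1.14 - 3.7*t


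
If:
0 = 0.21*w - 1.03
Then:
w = 4.90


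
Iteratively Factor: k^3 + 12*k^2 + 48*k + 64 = (k + 4)*(k^2 + 8*k + 16) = (k + 4)^2*(k + 4)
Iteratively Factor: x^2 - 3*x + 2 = (x - 2)*(x - 1)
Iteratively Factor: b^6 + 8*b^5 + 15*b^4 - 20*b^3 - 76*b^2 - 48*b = (b + 2)*(b^5 + 6*b^4 + 3*b^3 - 26*b^2 - 24*b) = (b + 2)*(b + 4)*(b^4 + 2*b^3 - 5*b^2 - 6*b) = (b + 1)*(b + 2)*(b + 4)*(b^3 + b^2 - 6*b) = (b - 2)*(b + 1)*(b + 2)*(b + 4)*(b^2 + 3*b) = (b - 2)*(b + 1)*(b + 2)*(b + 3)*(b + 4)*(b)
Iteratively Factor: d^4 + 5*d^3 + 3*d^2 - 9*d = (d)*(d^3 + 5*d^2 + 3*d - 9) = d*(d - 1)*(d^2 + 6*d + 9) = d*(d - 1)*(d + 3)*(d + 3)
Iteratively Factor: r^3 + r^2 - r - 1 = (r + 1)*(r^2 - 1) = (r + 1)^2*(r - 1)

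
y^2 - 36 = (y - 6)*(y + 6)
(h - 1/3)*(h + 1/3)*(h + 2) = h^3 + 2*h^2 - h/9 - 2/9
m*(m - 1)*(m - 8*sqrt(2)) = m^3 - 8*sqrt(2)*m^2 - m^2 + 8*sqrt(2)*m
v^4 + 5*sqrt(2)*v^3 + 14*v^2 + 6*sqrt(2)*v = v*(v + sqrt(2))^2*(v + 3*sqrt(2))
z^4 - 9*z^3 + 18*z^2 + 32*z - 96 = (z - 4)^2*(z - 3)*(z + 2)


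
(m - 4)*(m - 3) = m^2 - 7*m + 12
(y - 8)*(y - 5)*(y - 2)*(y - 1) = y^4 - 16*y^3 + 81*y^2 - 146*y + 80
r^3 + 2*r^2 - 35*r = r*(r - 5)*(r + 7)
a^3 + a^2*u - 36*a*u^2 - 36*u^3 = (a - 6*u)*(a + u)*(a + 6*u)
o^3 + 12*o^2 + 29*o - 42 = (o - 1)*(o + 6)*(o + 7)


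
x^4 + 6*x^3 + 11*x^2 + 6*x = x*(x + 1)*(x + 2)*(x + 3)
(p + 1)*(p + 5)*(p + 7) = p^3 + 13*p^2 + 47*p + 35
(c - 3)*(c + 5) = c^2 + 2*c - 15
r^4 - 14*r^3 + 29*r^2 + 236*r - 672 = (r - 8)*(r - 7)*(r - 3)*(r + 4)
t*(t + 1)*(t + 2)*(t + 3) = t^4 + 6*t^3 + 11*t^2 + 6*t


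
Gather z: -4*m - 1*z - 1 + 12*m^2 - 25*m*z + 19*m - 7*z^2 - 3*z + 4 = 12*m^2 + 15*m - 7*z^2 + z*(-25*m - 4) + 3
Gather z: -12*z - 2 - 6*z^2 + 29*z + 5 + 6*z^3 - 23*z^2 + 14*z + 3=6*z^3 - 29*z^2 + 31*z + 6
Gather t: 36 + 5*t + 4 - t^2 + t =-t^2 + 6*t + 40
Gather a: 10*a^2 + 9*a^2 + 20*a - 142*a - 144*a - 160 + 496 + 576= 19*a^2 - 266*a + 912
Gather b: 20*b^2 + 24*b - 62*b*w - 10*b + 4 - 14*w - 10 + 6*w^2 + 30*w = 20*b^2 + b*(14 - 62*w) + 6*w^2 + 16*w - 6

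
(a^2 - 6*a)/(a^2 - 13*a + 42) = a/(a - 7)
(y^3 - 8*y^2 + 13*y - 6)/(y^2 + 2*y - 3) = (y^2 - 7*y + 6)/(y + 3)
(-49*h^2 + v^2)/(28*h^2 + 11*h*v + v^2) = (-7*h + v)/(4*h + v)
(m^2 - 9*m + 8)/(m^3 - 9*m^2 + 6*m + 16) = (m - 1)/(m^2 - m - 2)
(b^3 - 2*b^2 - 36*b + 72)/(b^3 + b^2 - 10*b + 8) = (b^2 - 36)/(b^2 + 3*b - 4)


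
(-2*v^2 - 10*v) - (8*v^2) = -10*v^2 - 10*v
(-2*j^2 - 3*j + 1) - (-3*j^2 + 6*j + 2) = j^2 - 9*j - 1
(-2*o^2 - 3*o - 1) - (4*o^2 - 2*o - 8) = -6*o^2 - o + 7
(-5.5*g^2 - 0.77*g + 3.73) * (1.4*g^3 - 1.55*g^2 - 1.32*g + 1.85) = -7.7*g^5 + 7.447*g^4 + 13.6755*g^3 - 14.9401*g^2 - 6.3481*g + 6.9005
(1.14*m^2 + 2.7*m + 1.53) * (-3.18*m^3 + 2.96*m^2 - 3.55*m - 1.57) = -3.6252*m^5 - 5.2116*m^4 - 0.9204*m^3 - 6.846*m^2 - 9.6705*m - 2.4021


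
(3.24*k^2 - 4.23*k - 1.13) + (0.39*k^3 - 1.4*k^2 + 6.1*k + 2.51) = 0.39*k^3 + 1.84*k^2 + 1.87*k + 1.38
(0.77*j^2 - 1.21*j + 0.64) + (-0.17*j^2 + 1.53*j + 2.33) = 0.6*j^2 + 0.32*j + 2.97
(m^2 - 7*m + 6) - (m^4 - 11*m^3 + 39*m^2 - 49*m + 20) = -m^4 + 11*m^3 - 38*m^2 + 42*m - 14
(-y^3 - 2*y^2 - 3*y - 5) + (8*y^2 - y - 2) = -y^3 + 6*y^2 - 4*y - 7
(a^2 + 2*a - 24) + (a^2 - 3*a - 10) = 2*a^2 - a - 34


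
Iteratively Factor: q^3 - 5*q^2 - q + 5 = (q - 1)*(q^2 - 4*q - 5) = (q - 5)*(q - 1)*(q + 1)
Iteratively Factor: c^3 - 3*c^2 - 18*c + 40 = (c - 5)*(c^2 + 2*c - 8) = (c - 5)*(c + 4)*(c - 2)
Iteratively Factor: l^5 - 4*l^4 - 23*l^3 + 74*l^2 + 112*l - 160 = (l - 1)*(l^4 - 3*l^3 - 26*l^2 + 48*l + 160) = (l - 1)*(l + 2)*(l^3 - 5*l^2 - 16*l + 80) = (l - 1)*(l + 2)*(l + 4)*(l^2 - 9*l + 20) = (l - 4)*(l - 1)*(l + 2)*(l + 4)*(l - 5)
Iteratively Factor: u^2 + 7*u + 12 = (u + 4)*(u + 3)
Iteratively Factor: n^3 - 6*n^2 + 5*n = (n - 1)*(n^2 - 5*n) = n*(n - 1)*(n - 5)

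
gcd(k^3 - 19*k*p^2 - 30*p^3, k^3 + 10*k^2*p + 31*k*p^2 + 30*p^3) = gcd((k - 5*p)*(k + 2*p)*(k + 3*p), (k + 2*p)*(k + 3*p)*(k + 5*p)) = k^2 + 5*k*p + 6*p^2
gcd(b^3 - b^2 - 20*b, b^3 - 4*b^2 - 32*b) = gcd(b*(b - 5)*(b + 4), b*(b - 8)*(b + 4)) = b^2 + 4*b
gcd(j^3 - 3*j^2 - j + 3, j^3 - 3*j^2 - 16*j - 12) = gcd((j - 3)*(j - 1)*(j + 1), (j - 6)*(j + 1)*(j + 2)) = j + 1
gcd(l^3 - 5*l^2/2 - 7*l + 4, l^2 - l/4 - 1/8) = l - 1/2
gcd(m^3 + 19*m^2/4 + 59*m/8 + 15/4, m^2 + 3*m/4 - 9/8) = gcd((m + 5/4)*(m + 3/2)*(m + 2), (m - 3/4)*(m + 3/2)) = m + 3/2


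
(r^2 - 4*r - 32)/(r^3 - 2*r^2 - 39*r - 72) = (r + 4)/(r^2 + 6*r + 9)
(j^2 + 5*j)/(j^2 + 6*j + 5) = j/(j + 1)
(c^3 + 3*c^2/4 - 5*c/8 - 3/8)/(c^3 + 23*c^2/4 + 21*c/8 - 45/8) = (2*c^2 + 3*c + 1)/(2*c^2 + 13*c + 15)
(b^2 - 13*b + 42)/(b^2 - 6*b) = (b - 7)/b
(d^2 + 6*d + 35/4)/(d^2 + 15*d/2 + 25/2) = (d + 7/2)/(d + 5)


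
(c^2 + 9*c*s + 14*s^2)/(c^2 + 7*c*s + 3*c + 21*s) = (c + 2*s)/(c + 3)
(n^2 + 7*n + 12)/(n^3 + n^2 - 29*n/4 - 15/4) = 4*(n + 4)/(4*n^2 - 8*n - 5)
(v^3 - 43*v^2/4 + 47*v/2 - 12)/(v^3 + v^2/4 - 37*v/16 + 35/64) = 16*(4*v^3 - 43*v^2 + 94*v - 48)/(64*v^3 + 16*v^2 - 148*v + 35)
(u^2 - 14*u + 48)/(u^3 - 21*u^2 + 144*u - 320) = (u - 6)/(u^2 - 13*u + 40)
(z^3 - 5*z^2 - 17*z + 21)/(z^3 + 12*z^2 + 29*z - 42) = (z^2 - 4*z - 21)/(z^2 + 13*z + 42)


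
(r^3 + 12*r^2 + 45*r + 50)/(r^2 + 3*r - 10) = (r^2 + 7*r + 10)/(r - 2)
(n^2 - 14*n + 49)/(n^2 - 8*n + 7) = (n - 7)/(n - 1)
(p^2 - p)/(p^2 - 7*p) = (p - 1)/(p - 7)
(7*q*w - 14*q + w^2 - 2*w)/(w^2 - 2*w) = (7*q + w)/w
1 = 1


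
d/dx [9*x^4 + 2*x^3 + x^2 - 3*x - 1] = 36*x^3 + 6*x^2 + 2*x - 3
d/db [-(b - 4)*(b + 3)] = 1 - 2*b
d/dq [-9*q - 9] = -9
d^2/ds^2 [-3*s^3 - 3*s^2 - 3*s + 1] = -18*s - 6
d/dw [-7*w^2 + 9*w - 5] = 9 - 14*w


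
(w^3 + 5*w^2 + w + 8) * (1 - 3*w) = -3*w^4 - 14*w^3 + 2*w^2 - 23*w + 8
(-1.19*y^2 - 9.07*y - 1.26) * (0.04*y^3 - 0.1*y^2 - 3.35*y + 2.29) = -0.0476*y^5 - 0.2438*y^4 + 4.8431*y^3 + 27.7854*y^2 - 16.5493*y - 2.8854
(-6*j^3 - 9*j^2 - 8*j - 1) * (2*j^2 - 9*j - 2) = -12*j^5 + 36*j^4 + 77*j^3 + 88*j^2 + 25*j + 2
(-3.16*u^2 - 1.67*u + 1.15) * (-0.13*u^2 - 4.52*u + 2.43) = 0.4108*u^4 + 14.5003*u^3 - 0.279900000000001*u^2 - 9.2561*u + 2.7945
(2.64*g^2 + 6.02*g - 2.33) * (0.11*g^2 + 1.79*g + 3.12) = 0.2904*g^4 + 5.3878*g^3 + 18.7563*g^2 + 14.6117*g - 7.2696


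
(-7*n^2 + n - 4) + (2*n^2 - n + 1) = -5*n^2 - 3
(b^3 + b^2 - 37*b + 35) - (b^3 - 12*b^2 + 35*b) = 13*b^2 - 72*b + 35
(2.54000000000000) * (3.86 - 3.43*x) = 9.8044 - 8.7122*x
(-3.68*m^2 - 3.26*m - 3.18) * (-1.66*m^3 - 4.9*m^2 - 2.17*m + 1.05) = 6.1088*m^5 + 23.4436*m^4 + 29.2384*m^3 + 18.7922*m^2 + 3.4776*m - 3.339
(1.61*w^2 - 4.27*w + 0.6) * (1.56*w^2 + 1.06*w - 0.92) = 2.5116*w^4 - 4.9546*w^3 - 5.0714*w^2 + 4.5644*w - 0.552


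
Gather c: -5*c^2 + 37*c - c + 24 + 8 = -5*c^2 + 36*c + 32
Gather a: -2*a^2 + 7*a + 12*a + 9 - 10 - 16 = -2*a^2 + 19*a - 17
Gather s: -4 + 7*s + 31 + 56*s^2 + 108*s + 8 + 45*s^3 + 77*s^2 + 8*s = 45*s^3 + 133*s^2 + 123*s + 35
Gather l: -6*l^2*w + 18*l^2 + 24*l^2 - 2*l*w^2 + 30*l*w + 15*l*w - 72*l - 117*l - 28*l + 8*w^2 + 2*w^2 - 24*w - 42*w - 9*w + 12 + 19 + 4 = l^2*(42 - 6*w) + l*(-2*w^2 + 45*w - 217) + 10*w^2 - 75*w + 35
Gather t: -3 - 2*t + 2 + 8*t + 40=6*t + 39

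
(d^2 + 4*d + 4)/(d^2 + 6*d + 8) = (d + 2)/(d + 4)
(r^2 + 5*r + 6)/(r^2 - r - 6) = (r + 3)/(r - 3)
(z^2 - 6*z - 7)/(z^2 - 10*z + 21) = (z + 1)/(z - 3)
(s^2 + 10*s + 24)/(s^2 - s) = (s^2 + 10*s + 24)/(s*(s - 1))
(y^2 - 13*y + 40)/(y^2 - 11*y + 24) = (y - 5)/(y - 3)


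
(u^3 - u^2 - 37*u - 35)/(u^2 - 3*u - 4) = (u^2 - 2*u - 35)/(u - 4)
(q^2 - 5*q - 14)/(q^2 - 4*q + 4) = (q^2 - 5*q - 14)/(q^2 - 4*q + 4)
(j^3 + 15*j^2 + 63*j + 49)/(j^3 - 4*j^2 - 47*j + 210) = (j^2 + 8*j + 7)/(j^2 - 11*j + 30)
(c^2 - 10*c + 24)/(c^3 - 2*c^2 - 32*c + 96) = (c - 6)/(c^2 + 2*c - 24)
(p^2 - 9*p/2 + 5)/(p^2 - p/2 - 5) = (p - 2)/(p + 2)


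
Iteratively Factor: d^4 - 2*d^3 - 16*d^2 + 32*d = (d)*(d^3 - 2*d^2 - 16*d + 32) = d*(d - 4)*(d^2 + 2*d - 8) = d*(d - 4)*(d + 4)*(d - 2)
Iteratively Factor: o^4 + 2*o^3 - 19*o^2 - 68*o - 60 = (o + 2)*(o^3 - 19*o - 30) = (o - 5)*(o + 2)*(o^2 + 5*o + 6) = (o - 5)*(o + 2)*(o + 3)*(o + 2)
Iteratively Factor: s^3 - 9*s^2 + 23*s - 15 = (s - 5)*(s^2 - 4*s + 3) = (s - 5)*(s - 1)*(s - 3)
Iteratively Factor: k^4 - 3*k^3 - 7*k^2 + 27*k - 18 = (k - 1)*(k^3 - 2*k^2 - 9*k + 18) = (k - 1)*(k + 3)*(k^2 - 5*k + 6) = (k - 2)*(k - 1)*(k + 3)*(k - 3)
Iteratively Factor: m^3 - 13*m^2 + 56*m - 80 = (m - 4)*(m^2 - 9*m + 20) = (m - 5)*(m - 4)*(m - 4)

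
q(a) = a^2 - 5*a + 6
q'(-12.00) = -29.00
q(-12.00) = 210.00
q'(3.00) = 1.00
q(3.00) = 0.00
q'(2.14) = -0.72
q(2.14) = -0.12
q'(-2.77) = -10.54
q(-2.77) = 27.52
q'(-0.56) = -6.12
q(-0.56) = 9.11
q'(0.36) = -4.28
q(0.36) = 4.33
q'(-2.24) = -9.48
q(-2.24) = 22.22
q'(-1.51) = -8.02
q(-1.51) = 15.83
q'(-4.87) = -14.74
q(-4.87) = 54.07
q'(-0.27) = -5.54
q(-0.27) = 7.42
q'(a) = 2*a - 5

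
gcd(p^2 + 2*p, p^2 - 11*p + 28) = 1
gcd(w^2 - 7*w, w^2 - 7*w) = w^2 - 7*w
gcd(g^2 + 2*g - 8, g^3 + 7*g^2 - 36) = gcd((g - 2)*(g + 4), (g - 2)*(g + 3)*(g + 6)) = g - 2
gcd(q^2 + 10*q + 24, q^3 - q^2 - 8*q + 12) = 1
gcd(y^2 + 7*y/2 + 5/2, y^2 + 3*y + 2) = y + 1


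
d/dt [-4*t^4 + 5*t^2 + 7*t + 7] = -16*t^3 + 10*t + 7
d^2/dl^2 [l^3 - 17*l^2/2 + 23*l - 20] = 6*l - 17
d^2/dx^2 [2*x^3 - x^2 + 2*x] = 12*x - 2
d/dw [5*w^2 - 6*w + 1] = 10*w - 6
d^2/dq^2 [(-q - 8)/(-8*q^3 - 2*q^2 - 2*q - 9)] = 4*(2*(q + 8)*(12*q^2 + 2*q + 1)^2 - (12*q^2 + 2*q + (q + 8)*(12*q + 1) + 1)*(8*q^3 + 2*q^2 + 2*q + 9))/(8*q^3 + 2*q^2 + 2*q + 9)^3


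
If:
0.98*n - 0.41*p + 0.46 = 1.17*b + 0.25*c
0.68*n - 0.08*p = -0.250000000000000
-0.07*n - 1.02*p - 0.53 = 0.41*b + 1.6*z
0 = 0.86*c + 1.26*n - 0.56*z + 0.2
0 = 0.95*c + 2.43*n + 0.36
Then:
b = 0.30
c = 1.09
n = -0.57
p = -1.76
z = 0.74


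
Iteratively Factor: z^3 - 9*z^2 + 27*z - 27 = (z - 3)*(z^2 - 6*z + 9) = (z - 3)^2*(z - 3)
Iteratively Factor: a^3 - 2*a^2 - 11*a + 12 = (a - 4)*(a^2 + 2*a - 3) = (a - 4)*(a - 1)*(a + 3)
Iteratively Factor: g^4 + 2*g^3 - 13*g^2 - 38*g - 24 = (g + 2)*(g^3 - 13*g - 12) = (g + 1)*(g + 2)*(g^2 - g - 12) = (g + 1)*(g + 2)*(g + 3)*(g - 4)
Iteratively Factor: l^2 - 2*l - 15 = (l + 3)*(l - 5)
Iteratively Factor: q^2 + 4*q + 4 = (q + 2)*(q + 2)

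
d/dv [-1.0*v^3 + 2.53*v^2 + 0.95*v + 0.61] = -3.0*v^2 + 5.06*v + 0.95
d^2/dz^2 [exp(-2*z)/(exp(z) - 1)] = 4*exp(-2*z)/(exp(z) - 1) + 5/(exp(z) - 1)^3 - 3*exp(-z)/(exp(z) - 1)^3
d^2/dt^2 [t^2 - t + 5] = 2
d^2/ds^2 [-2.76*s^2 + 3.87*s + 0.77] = -5.52000000000000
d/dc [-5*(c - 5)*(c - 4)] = 45 - 10*c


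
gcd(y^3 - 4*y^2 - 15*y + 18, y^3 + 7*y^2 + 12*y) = y + 3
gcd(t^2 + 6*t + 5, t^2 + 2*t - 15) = t + 5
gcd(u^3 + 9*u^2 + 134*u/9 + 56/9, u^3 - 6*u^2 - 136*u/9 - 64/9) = u^2 + 2*u + 8/9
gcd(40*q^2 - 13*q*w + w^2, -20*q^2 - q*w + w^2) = 5*q - w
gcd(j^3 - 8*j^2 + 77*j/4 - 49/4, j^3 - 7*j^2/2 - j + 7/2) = j^2 - 9*j/2 + 7/2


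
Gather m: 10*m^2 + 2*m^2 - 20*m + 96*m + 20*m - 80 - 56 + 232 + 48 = 12*m^2 + 96*m + 144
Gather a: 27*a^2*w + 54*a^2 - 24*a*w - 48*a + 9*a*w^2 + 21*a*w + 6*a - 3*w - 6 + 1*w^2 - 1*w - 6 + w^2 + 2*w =a^2*(27*w + 54) + a*(9*w^2 - 3*w - 42) + 2*w^2 - 2*w - 12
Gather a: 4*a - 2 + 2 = 4*a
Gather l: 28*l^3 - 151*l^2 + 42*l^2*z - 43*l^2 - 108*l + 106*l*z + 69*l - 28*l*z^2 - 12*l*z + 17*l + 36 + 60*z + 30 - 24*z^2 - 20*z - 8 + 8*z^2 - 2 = 28*l^3 + l^2*(42*z - 194) + l*(-28*z^2 + 94*z - 22) - 16*z^2 + 40*z + 56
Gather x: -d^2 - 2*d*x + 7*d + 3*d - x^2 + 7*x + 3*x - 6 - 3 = -d^2 + 10*d - x^2 + x*(10 - 2*d) - 9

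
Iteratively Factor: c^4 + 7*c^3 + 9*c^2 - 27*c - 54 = (c + 3)*(c^3 + 4*c^2 - 3*c - 18) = (c - 2)*(c + 3)*(c^2 + 6*c + 9) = (c - 2)*(c + 3)^2*(c + 3)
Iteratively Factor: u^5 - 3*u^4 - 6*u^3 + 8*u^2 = (u - 1)*(u^4 - 2*u^3 - 8*u^2) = u*(u - 1)*(u^3 - 2*u^2 - 8*u) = u*(u - 4)*(u - 1)*(u^2 + 2*u) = u^2*(u - 4)*(u - 1)*(u + 2)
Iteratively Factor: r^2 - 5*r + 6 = (r - 3)*(r - 2)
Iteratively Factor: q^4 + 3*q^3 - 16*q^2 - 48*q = (q + 3)*(q^3 - 16*q) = (q + 3)*(q + 4)*(q^2 - 4*q) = (q - 4)*(q + 3)*(q + 4)*(q)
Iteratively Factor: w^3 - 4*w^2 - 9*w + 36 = (w - 3)*(w^2 - w - 12) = (w - 3)*(w + 3)*(w - 4)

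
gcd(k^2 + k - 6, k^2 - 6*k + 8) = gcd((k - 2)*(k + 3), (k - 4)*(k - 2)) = k - 2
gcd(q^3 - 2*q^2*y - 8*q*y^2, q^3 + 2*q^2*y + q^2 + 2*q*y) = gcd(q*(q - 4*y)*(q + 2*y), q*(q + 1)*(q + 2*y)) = q^2 + 2*q*y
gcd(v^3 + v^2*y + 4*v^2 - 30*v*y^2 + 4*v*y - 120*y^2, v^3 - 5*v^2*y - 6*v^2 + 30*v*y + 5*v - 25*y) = -v + 5*y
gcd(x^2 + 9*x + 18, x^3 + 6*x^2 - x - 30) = x + 3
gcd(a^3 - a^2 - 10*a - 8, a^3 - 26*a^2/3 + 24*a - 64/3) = a - 4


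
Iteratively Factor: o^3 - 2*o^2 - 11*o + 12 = (o - 4)*(o^2 + 2*o - 3) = (o - 4)*(o - 1)*(o + 3)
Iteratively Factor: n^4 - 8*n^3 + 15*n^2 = (n)*(n^3 - 8*n^2 + 15*n) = n*(n - 3)*(n^2 - 5*n) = n^2*(n - 3)*(n - 5)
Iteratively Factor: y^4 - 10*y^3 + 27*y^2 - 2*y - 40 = (y + 1)*(y^3 - 11*y^2 + 38*y - 40) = (y - 2)*(y + 1)*(y^2 - 9*y + 20) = (y - 5)*(y - 2)*(y + 1)*(y - 4)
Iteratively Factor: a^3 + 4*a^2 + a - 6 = (a - 1)*(a^2 + 5*a + 6) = (a - 1)*(a + 3)*(a + 2)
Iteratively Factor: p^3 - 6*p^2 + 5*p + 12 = (p - 3)*(p^2 - 3*p - 4) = (p - 4)*(p - 3)*(p + 1)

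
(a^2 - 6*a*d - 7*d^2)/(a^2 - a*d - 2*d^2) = (a - 7*d)/(a - 2*d)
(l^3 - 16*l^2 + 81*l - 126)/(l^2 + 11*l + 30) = (l^3 - 16*l^2 + 81*l - 126)/(l^2 + 11*l + 30)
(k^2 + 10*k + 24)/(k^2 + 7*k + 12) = (k + 6)/(k + 3)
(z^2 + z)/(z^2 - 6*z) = (z + 1)/(z - 6)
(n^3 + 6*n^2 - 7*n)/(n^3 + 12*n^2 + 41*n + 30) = n*(n^2 + 6*n - 7)/(n^3 + 12*n^2 + 41*n + 30)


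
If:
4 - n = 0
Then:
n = 4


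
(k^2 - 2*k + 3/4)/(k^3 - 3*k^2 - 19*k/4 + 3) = (2*k - 3)/(2*k^2 - 5*k - 12)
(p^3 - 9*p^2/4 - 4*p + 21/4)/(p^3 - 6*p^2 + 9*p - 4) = (4*p^2 - 5*p - 21)/(4*(p^2 - 5*p + 4))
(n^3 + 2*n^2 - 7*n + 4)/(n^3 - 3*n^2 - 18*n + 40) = (n^2 - 2*n + 1)/(n^2 - 7*n + 10)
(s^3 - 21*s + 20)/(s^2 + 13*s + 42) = (s^3 - 21*s + 20)/(s^2 + 13*s + 42)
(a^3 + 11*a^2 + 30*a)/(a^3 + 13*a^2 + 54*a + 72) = a*(a + 5)/(a^2 + 7*a + 12)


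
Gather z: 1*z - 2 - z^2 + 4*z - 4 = -z^2 + 5*z - 6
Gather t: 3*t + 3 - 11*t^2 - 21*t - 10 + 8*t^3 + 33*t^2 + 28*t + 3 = 8*t^3 + 22*t^2 + 10*t - 4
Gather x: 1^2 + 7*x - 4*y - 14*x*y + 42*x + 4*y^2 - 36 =x*(49 - 14*y) + 4*y^2 - 4*y - 35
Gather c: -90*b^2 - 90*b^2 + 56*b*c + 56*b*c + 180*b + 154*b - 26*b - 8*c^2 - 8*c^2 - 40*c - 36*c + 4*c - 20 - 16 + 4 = -180*b^2 + 308*b - 16*c^2 + c*(112*b - 72) - 32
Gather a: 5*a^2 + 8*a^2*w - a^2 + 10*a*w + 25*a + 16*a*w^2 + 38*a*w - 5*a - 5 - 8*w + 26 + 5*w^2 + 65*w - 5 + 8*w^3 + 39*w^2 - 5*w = a^2*(8*w + 4) + a*(16*w^2 + 48*w + 20) + 8*w^3 + 44*w^2 + 52*w + 16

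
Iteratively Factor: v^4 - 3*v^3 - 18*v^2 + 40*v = (v - 5)*(v^3 + 2*v^2 - 8*v) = (v - 5)*(v + 4)*(v^2 - 2*v) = (v - 5)*(v - 2)*(v + 4)*(v)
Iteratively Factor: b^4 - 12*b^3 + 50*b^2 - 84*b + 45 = (b - 1)*(b^3 - 11*b^2 + 39*b - 45) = (b - 5)*(b - 1)*(b^2 - 6*b + 9) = (b - 5)*(b - 3)*(b - 1)*(b - 3)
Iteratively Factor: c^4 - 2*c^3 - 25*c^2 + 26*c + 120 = (c + 2)*(c^3 - 4*c^2 - 17*c + 60) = (c - 3)*(c + 2)*(c^2 - c - 20) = (c - 3)*(c + 2)*(c + 4)*(c - 5)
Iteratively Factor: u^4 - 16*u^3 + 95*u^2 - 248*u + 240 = (u - 4)*(u^3 - 12*u^2 + 47*u - 60) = (u - 4)*(u - 3)*(u^2 - 9*u + 20) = (u - 4)^2*(u - 3)*(u - 5)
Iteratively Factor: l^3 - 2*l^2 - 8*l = (l + 2)*(l^2 - 4*l) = l*(l + 2)*(l - 4)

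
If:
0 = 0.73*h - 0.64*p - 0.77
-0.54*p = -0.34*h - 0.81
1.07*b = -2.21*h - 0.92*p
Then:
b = -15.08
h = 5.29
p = 4.83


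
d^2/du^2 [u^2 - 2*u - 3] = 2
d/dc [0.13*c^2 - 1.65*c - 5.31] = 0.26*c - 1.65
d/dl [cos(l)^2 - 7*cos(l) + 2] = (7 - 2*cos(l))*sin(l)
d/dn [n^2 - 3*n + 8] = 2*n - 3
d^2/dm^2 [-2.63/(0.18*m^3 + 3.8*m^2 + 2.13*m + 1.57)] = ((2.8404*m + 19.988)*(0.18*m^3 + 3.8*m^2 + 2.13*m + 1.57) - 2.63*(0.54*m^2 + 7.6*m + 2.13)*(1.08*m^2 + 15.2*m + 4.26))/(0.18*m^3 + 3.8*m^2 + 2.13*m + 1.57)^3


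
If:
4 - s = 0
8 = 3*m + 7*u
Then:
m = 8/3 - 7*u/3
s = 4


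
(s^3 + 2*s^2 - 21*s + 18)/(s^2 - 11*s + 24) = (s^2 + 5*s - 6)/(s - 8)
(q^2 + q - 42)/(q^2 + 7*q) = (q - 6)/q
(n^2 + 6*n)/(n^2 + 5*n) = (n + 6)/(n + 5)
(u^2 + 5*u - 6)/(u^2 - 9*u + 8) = (u + 6)/(u - 8)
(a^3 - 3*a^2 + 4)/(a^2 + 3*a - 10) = (a^2 - a - 2)/(a + 5)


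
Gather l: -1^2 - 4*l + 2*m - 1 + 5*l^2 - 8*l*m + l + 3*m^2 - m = 5*l^2 + l*(-8*m - 3) + 3*m^2 + m - 2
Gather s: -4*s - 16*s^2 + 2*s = -16*s^2 - 2*s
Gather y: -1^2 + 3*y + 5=3*y + 4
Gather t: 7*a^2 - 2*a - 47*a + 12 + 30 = 7*a^2 - 49*a + 42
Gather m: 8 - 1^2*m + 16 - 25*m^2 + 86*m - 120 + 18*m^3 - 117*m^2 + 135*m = 18*m^3 - 142*m^2 + 220*m - 96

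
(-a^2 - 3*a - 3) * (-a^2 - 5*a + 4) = a^4 + 8*a^3 + 14*a^2 + 3*a - 12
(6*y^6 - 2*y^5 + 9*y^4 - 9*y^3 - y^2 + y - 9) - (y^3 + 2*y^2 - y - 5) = 6*y^6 - 2*y^5 + 9*y^4 - 10*y^3 - 3*y^2 + 2*y - 4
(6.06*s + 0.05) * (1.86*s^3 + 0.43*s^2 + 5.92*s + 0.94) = 11.2716*s^4 + 2.6988*s^3 + 35.8967*s^2 + 5.9924*s + 0.047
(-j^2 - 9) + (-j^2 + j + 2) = -2*j^2 + j - 7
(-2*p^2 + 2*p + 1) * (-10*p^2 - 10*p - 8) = 20*p^4 - 14*p^2 - 26*p - 8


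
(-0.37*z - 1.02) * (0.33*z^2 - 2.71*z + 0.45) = -0.1221*z^3 + 0.6661*z^2 + 2.5977*z - 0.459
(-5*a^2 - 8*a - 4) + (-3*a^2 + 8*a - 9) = -8*a^2 - 13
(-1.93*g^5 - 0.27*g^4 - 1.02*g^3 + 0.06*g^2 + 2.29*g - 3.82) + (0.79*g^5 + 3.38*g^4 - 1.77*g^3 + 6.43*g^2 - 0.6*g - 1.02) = -1.14*g^5 + 3.11*g^4 - 2.79*g^3 + 6.49*g^2 + 1.69*g - 4.84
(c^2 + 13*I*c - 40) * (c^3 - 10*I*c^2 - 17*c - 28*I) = c^5 + 3*I*c^4 + 73*c^3 + 151*I*c^2 + 1044*c + 1120*I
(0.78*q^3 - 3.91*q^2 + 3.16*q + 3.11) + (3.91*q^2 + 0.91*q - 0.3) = 0.78*q^3 + 4.07*q + 2.81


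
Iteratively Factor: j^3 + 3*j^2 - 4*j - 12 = (j + 2)*(j^2 + j - 6) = (j - 2)*(j + 2)*(j + 3)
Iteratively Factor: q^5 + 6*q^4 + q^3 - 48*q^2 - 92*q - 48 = (q + 2)*(q^4 + 4*q^3 - 7*q^2 - 34*q - 24) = (q + 2)*(q + 4)*(q^3 - 7*q - 6) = (q + 1)*(q + 2)*(q + 4)*(q^2 - q - 6) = (q - 3)*(q + 1)*(q + 2)*(q + 4)*(q + 2)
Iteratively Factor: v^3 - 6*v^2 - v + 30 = (v - 3)*(v^2 - 3*v - 10) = (v - 5)*(v - 3)*(v + 2)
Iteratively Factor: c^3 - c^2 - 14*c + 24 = (c - 3)*(c^2 + 2*c - 8) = (c - 3)*(c - 2)*(c + 4)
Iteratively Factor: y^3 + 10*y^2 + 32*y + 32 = (y + 2)*(y^2 + 8*y + 16) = (y + 2)*(y + 4)*(y + 4)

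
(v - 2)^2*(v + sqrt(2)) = v^3 - 4*v^2 + sqrt(2)*v^2 - 4*sqrt(2)*v + 4*v + 4*sqrt(2)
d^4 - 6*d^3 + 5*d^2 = d^2*(d - 5)*(d - 1)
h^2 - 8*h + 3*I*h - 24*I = (h - 8)*(h + 3*I)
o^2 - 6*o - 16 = (o - 8)*(o + 2)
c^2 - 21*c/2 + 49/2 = (c - 7)*(c - 7/2)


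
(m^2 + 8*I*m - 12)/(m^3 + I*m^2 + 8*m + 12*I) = (m + 6*I)/(m^2 - I*m + 6)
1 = 1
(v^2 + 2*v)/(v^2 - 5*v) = (v + 2)/(v - 5)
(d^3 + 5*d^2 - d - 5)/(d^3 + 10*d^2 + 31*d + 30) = (d^2 - 1)/(d^2 + 5*d + 6)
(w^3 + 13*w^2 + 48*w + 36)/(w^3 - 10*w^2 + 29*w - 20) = (w^3 + 13*w^2 + 48*w + 36)/(w^3 - 10*w^2 + 29*w - 20)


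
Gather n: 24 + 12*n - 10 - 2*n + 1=10*n + 15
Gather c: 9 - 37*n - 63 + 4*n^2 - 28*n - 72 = 4*n^2 - 65*n - 126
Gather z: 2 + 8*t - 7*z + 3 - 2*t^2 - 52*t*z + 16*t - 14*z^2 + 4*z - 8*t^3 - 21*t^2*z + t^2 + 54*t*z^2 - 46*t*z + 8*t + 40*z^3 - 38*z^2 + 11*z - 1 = -8*t^3 - t^2 + 32*t + 40*z^3 + z^2*(54*t - 52) + z*(-21*t^2 - 98*t + 8) + 4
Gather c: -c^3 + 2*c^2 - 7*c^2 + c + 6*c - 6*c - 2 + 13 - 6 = -c^3 - 5*c^2 + c + 5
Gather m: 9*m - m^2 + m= -m^2 + 10*m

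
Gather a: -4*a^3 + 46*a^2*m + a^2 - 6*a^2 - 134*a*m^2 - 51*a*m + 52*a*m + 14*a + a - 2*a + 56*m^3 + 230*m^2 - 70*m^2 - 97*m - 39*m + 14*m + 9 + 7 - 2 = -4*a^3 + a^2*(46*m - 5) + a*(-134*m^2 + m + 13) + 56*m^3 + 160*m^2 - 122*m + 14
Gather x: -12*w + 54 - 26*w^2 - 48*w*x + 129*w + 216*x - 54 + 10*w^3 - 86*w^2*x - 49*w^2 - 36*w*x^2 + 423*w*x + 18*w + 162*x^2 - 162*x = 10*w^3 - 75*w^2 + 135*w + x^2*(162 - 36*w) + x*(-86*w^2 + 375*w + 54)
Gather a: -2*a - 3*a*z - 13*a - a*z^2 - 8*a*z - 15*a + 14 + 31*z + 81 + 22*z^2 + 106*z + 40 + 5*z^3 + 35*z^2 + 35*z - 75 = a*(-z^2 - 11*z - 30) + 5*z^3 + 57*z^2 + 172*z + 60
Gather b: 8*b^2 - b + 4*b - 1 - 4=8*b^2 + 3*b - 5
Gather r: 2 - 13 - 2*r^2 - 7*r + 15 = -2*r^2 - 7*r + 4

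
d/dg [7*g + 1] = 7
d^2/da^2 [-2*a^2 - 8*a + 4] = -4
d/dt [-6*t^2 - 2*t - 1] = -12*t - 2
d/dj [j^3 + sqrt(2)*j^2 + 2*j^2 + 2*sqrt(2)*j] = 3*j^2 + 2*sqrt(2)*j + 4*j + 2*sqrt(2)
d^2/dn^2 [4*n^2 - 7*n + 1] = 8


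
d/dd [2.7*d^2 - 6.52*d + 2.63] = 5.4*d - 6.52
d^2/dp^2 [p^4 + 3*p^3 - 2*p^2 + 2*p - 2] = 12*p^2 + 18*p - 4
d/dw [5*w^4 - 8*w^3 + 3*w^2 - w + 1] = 20*w^3 - 24*w^2 + 6*w - 1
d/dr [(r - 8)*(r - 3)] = 2*r - 11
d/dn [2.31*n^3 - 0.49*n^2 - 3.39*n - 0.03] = 6.93*n^2 - 0.98*n - 3.39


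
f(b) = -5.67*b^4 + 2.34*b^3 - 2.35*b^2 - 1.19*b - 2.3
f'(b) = -22.68*b^3 + 7.02*b^2 - 4.7*b - 1.19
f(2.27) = -140.29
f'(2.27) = -240.98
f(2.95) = -395.60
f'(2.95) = -536.21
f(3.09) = -476.29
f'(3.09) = -617.83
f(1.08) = -11.09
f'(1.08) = -26.65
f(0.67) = -4.59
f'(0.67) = -8.01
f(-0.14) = -2.19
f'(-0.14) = -0.33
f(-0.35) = -2.36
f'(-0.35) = 2.29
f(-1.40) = -33.44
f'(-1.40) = 81.38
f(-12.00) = -121943.06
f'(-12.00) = 40257.13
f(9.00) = -35698.37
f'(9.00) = -16008.59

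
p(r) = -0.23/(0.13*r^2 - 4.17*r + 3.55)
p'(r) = -0.23*(4.17 - 0.26*r)/(0.13*r^2 - 4.17*r + 3.55)^2 = (0.0598*r - 0.9591)/(0.13*r^2 - 4.17*r + 3.55)^2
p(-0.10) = -0.06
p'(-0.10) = -0.06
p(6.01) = 0.01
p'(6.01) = -0.00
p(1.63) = 0.08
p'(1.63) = -0.10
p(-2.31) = -0.02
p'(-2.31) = -0.01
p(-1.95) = -0.02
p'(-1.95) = -0.01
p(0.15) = -0.08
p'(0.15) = -0.11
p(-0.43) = -0.04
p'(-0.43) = -0.03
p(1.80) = 0.07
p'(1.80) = -0.07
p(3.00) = 0.03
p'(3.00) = -0.01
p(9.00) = 0.01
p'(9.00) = -0.00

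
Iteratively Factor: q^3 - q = (q + 1)*(q^2 - q) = (q - 1)*(q + 1)*(q)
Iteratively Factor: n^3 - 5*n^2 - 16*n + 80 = (n + 4)*(n^2 - 9*n + 20) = (n - 5)*(n + 4)*(n - 4)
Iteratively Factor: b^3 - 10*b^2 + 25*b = (b - 5)*(b^2 - 5*b) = b*(b - 5)*(b - 5)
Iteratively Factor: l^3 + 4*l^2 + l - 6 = (l - 1)*(l^2 + 5*l + 6) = (l - 1)*(l + 3)*(l + 2)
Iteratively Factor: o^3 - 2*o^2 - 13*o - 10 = (o + 2)*(o^2 - 4*o - 5) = (o - 5)*(o + 2)*(o + 1)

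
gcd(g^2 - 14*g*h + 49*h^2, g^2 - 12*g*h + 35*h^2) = g - 7*h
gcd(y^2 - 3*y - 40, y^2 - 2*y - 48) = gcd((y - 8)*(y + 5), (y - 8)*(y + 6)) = y - 8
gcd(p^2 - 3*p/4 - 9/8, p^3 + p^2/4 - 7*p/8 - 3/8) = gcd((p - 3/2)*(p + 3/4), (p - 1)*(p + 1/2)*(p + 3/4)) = p + 3/4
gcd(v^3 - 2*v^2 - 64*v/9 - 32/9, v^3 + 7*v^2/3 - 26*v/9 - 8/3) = v + 2/3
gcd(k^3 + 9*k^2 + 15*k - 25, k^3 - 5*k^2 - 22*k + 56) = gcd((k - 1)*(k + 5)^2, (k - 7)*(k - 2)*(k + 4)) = 1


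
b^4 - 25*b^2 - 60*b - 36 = (b - 6)*(b + 1)*(b + 2)*(b + 3)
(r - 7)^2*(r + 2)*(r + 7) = r^4 - 5*r^3 - 63*r^2 + 245*r + 686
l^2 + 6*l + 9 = (l + 3)^2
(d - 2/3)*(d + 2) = d^2 + 4*d/3 - 4/3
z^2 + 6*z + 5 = (z + 1)*(z + 5)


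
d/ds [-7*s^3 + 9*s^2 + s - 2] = -21*s^2 + 18*s + 1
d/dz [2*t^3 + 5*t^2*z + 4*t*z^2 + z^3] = 5*t^2 + 8*t*z + 3*z^2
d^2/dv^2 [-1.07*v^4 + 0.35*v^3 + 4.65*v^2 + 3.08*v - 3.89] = -12.84*v^2 + 2.1*v + 9.3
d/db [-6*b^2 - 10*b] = -12*b - 10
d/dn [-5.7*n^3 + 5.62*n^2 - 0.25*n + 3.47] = -17.1*n^2 + 11.24*n - 0.25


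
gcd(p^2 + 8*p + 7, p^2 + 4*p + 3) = p + 1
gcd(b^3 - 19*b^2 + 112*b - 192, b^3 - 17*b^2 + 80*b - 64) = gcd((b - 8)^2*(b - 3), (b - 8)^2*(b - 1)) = b^2 - 16*b + 64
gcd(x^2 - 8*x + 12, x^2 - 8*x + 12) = x^2 - 8*x + 12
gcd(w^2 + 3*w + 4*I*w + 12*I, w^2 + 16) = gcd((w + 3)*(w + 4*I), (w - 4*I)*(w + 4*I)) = w + 4*I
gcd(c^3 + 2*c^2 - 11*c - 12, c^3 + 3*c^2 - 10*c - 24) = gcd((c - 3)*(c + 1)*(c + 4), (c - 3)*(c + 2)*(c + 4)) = c^2 + c - 12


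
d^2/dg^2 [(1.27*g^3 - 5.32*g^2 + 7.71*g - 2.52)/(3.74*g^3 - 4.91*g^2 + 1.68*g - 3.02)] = (-5.6843418860808e-14*g^7 - 102.185028*g^6 + 599.188392000001*g^5 - 899.783412*g^4 + 55.7735780000003*g^3 + 1020.133752*g^2 - 662.510604*g + 41.703088)/(52.313624*g^9 - 206.037348*g^8 + 340.990386*g^7 - 430.201499*g^6 + 485.91696*g^5 - 373.844922*g^4 + 256.540776*g^3 - 159.914436*g^2 + 45.966816*g - 27.543608)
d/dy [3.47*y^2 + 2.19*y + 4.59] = 6.94*y + 2.19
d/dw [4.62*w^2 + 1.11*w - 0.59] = 9.24*w + 1.11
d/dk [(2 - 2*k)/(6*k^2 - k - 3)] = 2*(-6*k^2 + k + (k - 1)*(12*k - 1) + 3)/(-6*k^2 + k + 3)^2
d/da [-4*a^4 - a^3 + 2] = a^2*(-16*a - 3)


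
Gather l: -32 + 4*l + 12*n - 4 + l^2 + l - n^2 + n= l^2 + 5*l - n^2 + 13*n - 36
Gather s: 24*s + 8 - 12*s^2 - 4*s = -12*s^2 + 20*s + 8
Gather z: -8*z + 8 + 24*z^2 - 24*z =24*z^2 - 32*z + 8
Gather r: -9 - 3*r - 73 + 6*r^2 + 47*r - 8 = 6*r^2 + 44*r - 90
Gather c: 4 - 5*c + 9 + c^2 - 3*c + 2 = c^2 - 8*c + 15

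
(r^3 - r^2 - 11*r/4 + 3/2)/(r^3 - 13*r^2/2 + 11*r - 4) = (r + 3/2)/(r - 4)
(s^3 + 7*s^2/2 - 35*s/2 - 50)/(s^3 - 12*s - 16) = (2*s^2 + 15*s + 25)/(2*(s^2 + 4*s + 4))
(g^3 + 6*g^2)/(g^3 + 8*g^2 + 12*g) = g/(g + 2)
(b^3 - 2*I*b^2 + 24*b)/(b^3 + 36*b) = (b + 4*I)/(b + 6*I)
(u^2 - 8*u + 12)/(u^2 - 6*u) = (u - 2)/u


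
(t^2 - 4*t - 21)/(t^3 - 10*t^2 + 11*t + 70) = (t + 3)/(t^2 - 3*t - 10)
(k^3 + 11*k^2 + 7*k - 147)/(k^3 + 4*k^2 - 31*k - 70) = (k^2 + 4*k - 21)/(k^2 - 3*k - 10)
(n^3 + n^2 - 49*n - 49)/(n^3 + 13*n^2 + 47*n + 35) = (n - 7)/(n + 5)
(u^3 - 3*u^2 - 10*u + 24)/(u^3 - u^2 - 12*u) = (u - 2)/u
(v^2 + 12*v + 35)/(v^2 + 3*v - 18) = (v^2 + 12*v + 35)/(v^2 + 3*v - 18)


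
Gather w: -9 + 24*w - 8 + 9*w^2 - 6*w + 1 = 9*w^2 + 18*w - 16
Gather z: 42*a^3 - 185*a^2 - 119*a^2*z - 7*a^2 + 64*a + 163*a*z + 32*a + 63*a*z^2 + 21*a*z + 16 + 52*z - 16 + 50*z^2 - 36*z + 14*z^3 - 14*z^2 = 42*a^3 - 192*a^2 + 96*a + 14*z^3 + z^2*(63*a + 36) + z*(-119*a^2 + 184*a + 16)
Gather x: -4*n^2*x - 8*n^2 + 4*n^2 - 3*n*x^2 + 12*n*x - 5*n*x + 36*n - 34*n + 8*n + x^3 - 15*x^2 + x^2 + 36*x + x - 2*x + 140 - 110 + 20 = -4*n^2 + 10*n + x^3 + x^2*(-3*n - 14) + x*(-4*n^2 + 7*n + 35) + 50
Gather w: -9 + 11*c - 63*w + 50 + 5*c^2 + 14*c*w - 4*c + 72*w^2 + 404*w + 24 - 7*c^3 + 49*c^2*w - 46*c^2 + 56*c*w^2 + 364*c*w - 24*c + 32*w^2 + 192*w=-7*c^3 - 41*c^2 - 17*c + w^2*(56*c + 104) + w*(49*c^2 + 378*c + 533) + 65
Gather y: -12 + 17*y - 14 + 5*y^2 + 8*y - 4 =5*y^2 + 25*y - 30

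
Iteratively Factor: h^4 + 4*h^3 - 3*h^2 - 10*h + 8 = (h - 1)*(h^3 + 5*h^2 + 2*h - 8) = (h - 1)*(h + 4)*(h^2 + h - 2) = (h - 1)*(h + 2)*(h + 4)*(h - 1)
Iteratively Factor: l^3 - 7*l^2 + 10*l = (l - 5)*(l^2 - 2*l) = l*(l - 5)*(l - 2)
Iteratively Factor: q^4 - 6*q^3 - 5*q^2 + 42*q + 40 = (q + 1)*(q^3 - 7*q^2 + 2*q + 40) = (q - 5)*(q + 1)*(q^2 - 2*q - 8) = (q - 5)*(q + 1)*(q + 2)*(q - 4)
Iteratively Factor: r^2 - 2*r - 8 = (r + 2)*(r - 4)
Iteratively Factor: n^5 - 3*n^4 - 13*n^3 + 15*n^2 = (n - 5)*(n^4 + 2*n^3 - 3*n^2) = (n - 5)*(n + 3)*(n^3 - n^2) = n*(n - 5)*(n + 3)*(n^2 - n) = n^2*(n - 5)*(n + 3)*(n - 1)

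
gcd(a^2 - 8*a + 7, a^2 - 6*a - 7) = a - 7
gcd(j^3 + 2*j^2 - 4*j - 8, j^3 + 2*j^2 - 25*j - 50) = j + 2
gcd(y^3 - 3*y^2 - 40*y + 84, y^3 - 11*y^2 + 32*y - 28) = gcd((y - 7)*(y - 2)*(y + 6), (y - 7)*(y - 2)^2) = y^2 - 9*y + 14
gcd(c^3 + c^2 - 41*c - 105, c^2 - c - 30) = c + 5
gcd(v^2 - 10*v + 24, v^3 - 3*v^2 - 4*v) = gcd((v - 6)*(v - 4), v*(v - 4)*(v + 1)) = v - 4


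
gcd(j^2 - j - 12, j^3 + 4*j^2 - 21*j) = 1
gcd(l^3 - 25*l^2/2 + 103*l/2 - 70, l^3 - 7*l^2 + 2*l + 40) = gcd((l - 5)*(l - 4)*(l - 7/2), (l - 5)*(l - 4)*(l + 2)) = l^2 - 9*l + 20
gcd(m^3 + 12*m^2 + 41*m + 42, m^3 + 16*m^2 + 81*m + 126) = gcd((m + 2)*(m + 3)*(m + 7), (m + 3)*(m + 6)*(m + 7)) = m^2 + 10*m + 21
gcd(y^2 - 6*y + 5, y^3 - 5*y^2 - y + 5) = y^2 - 6*y + 5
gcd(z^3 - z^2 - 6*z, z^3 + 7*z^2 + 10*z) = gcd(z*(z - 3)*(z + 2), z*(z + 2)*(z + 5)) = z^2 + 2*z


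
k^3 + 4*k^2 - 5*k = k*(k - 1)*(k + 5)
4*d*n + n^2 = n*(4*d + n)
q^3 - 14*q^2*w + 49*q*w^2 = q*(q - 7*w)^2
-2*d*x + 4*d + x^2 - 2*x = (-2*d + x)*(x - 2)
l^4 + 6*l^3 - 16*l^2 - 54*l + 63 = (l - 3)*(l - 1)*(l + 3)*(l + 7)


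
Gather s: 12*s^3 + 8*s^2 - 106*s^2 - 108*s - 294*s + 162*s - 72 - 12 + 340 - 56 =12*s^3 - 98*s^2 - 240*s + 200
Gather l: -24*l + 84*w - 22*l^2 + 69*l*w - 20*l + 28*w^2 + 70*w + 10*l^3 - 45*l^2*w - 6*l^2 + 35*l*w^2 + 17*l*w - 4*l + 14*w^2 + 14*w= 10*l^3 + l^2*(-45*w - 28) + l*(35*w^2 + 86*w - 48) + 42*w^2 + 168*w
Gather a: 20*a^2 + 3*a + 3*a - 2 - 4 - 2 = 20*a^2 + 6*a - 8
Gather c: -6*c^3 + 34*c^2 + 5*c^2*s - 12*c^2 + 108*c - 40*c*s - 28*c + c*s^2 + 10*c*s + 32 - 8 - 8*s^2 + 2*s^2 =-6*c^3 + c^2*(5*s + 22) + c*(s^2 - 30*s + 80) - 6*s^2 + 24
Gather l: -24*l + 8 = 8 - 24*l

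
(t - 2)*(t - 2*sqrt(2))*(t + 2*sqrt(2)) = t^3 - 2*t^2 - 8*t + 16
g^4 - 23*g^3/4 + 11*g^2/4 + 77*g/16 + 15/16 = (g - 5)*(g - 3/2)*(g + 1/4)*(g + 1/2)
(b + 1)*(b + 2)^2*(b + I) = b^4 + 5*b^3 + I*b^3 + 8*b^2 + 5*I*b^2 + 4*b + 8*I*b + 4*I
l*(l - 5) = l^2 - 5*l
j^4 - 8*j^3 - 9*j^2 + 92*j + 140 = (j - 7)*(j - 5)*(j + 2)^2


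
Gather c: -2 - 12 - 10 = -24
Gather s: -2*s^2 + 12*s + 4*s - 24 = -2*s^2 + 16*s - 24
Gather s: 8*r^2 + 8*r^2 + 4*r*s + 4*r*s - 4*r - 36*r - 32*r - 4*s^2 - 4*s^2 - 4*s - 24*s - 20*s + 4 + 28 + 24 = 16*r^2 - 72*r - 8*s^2 + s*(8*r - 48) + 56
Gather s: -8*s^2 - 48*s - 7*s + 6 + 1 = -8*s^2 - 55*s + 7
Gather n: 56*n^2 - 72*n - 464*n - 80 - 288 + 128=56*n^2 - 536*n - 240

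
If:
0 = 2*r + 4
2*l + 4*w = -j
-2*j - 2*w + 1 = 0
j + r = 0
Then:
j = 2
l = 2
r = -2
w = -3/2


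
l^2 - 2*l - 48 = (l - 8)*(l + 6)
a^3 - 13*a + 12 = (a - 3)*(a - 1)*(a + 4)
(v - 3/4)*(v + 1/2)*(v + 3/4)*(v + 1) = v^4 + 3*v^3/2 - v^2/16 - 27*v/32 - 9/32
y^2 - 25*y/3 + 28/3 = (y - 7)*(y - 4/3)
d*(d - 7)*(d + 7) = d^3 - 49*d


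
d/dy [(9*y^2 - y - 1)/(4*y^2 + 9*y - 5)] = (85*y^2 - 82*y + 14)/(16*y^4 + 72*y^3 + 41*y^2 - 90*y + 25)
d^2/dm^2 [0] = 0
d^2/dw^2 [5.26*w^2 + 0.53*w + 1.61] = 10.5200000000000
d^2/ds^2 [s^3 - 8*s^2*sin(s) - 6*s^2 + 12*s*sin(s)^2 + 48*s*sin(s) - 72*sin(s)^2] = 8*s^2*sin(s) - 48*s*sin(s) - 32*s*cos(s) + 24*s*cos(2*s) + 6*s - 16*sin(s) + 24*sin(2*s) + 96*cos(s) - 144*cos(2*s) - 12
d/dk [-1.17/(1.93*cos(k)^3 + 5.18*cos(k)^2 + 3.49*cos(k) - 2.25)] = (6.7743*sin(k)^2 - 12.1212*cos(k) - 10.8576)*sin(k)/(1.93*cos(k)^3 + 5.18*cos(k)^2 + 3.49*cos(k) - 2.25)^2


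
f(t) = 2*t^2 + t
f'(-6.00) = -23.00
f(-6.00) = 66.00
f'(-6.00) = -23.00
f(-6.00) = 66.00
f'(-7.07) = -27.28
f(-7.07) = 92.90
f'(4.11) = 17.44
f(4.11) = 37.89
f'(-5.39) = -20.56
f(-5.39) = 52.71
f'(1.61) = 7.44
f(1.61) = 6.79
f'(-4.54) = -17.16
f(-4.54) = 36.68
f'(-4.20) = -15.80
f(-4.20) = 31.08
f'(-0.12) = 0.52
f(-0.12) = -0.09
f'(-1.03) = -3.12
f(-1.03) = 1.09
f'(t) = 4*t + 1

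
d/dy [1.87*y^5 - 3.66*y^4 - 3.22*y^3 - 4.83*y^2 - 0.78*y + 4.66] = 9.35*y^4 - 14.64*y^3 - 9.66*y^2 - 9.66*y - 0.78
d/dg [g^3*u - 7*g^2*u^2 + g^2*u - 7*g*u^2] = u*(3*g^2 - 14*g*u + 2*g - 7*u)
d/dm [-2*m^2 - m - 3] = -4*m - 1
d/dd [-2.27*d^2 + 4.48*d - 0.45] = 4.48 - 4.54*d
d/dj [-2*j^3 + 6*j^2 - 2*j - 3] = -6*j^2 + 12*j - 2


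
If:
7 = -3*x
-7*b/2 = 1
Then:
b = -2/7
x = -7/3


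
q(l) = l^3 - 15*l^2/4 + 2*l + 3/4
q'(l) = 3*l^2 - 15*l/2 + 2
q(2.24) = -2.35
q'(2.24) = 0.25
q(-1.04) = -6.51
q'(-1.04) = 13.04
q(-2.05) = -27.72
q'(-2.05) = 29.98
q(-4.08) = -137.75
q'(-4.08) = 82.54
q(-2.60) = -47.38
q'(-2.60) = 41.78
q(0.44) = 0.99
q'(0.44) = -0.72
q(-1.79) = -20.58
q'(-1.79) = 25.04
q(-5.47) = -286.06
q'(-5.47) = 132.79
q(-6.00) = -362.25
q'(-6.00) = 155.00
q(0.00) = 0.75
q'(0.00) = 2.00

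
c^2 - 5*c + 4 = (c - 4)*(c - 1)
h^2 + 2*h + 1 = (h + 1)^2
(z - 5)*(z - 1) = z^2 - 6*z + 5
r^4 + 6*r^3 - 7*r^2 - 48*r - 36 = (r - 3)*(r + 1)*(r + 2)*(r + 6)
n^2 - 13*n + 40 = (n - 8)*(n - 5)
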